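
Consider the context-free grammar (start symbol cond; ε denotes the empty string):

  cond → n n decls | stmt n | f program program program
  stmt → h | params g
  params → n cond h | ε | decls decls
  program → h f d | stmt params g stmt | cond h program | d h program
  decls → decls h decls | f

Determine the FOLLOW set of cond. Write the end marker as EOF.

{ EOF, h }

cond is the start symbol, so EOF ∈ FOLLOW(cond).
In params → n cond h: add FIRST(h) = { h }.
In program → cond h program: add FIRST(h program) = { h }.
Union: FOLLOW(cond) = { EOF, h }.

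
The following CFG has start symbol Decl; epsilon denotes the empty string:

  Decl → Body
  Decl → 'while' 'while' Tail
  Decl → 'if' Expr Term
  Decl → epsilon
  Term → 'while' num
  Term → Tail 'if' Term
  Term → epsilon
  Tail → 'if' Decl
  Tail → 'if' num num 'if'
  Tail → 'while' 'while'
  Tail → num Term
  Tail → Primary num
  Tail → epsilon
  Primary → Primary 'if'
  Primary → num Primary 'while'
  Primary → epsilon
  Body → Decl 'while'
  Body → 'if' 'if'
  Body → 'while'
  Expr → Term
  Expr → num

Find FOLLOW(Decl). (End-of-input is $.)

{ $, 'if', 'while' }

Decl is the start symbol, so $ ∈ FOLLOW(Decl).
In Tail → 'if' Decl: Decl is at the end, add FOLLOW(Tail) = { $, 'if', 'while' }.
In Body → Decl 'while': add FIRST('while') = { 'while' }.
Union: FOLLOW(Decl) = { $, 'if', 'while' }.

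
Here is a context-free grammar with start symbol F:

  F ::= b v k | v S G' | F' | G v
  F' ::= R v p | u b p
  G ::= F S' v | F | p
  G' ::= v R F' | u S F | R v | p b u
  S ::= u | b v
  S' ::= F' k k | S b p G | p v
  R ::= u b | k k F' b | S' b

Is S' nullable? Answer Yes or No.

No

No nonterminal in this grammar is nullable.
No production of S' has an RHS whose symbols are all nullable, so S' is not nullable.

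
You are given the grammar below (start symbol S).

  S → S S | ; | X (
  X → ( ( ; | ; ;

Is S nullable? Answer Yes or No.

No

No nonterminal in this grammar is nullable.
No production of S has an RHS whose symbols are all nullable, so S is not nullable.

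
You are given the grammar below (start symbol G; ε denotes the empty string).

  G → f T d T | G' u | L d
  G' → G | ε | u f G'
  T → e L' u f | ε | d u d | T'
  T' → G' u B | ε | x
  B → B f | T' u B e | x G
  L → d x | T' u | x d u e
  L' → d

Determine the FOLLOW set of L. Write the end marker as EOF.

{ d }

In G → L d: add FIRST(d) = { d }.
Union: FOLLOW(L) = { d }.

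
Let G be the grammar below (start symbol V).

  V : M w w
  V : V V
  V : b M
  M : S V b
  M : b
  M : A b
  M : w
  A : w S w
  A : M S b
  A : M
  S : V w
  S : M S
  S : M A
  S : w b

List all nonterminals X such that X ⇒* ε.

{ } (none)

No nonterminal has an empty production or an RHS whose symbols are all nullable.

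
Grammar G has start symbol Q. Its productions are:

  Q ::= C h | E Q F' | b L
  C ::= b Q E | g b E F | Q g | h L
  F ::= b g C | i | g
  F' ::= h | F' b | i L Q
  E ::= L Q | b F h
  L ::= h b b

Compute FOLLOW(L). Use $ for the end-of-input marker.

In Q ::= b L: L is at the end, add FOLLOW(Q) = { $, b, g, h, i }.
In C ::= h L: L is at the end, add FOLLOW(C) = { h }.
In F' ::= i L Q: add FIRST(Q) = { b, g, h }.
In E ::= L Q: add FIRST(Q) = { b, g, h }.
Union: FOLLOW(L) = { $, b, g, h, i }.

{ $, b, g, h, i }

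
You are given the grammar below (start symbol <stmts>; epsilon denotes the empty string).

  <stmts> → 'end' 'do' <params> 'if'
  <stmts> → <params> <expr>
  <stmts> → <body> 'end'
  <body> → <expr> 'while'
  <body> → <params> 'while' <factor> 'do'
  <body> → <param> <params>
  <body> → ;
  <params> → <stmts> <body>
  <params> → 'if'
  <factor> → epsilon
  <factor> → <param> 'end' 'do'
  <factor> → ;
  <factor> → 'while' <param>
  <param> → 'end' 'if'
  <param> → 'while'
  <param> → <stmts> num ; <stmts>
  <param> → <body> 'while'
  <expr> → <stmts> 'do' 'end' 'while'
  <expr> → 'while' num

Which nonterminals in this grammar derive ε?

{ <factor> }

Directly nullable (have an epsilon-production): <factor>.
No other nonterminal has a production whose RHS symbols are all nullable.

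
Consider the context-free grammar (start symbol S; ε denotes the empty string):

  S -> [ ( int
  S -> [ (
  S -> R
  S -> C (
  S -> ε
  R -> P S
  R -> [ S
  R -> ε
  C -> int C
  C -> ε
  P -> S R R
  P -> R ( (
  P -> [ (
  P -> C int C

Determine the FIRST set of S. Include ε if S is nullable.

{ (, [, int, ε }

S -> [ ( int contributes {[}.
S -> [ ( contributes {[}.
From S -> R: add FIRST(R) = { (, [, int, ε } (including ε since R is nullable).
From S -> C (: C nullable, take FIRST(C) ∪ {(} = { (, int }.
S -> ε contributes ε.
Union: FIRST(S) = { (, [, int, ε }.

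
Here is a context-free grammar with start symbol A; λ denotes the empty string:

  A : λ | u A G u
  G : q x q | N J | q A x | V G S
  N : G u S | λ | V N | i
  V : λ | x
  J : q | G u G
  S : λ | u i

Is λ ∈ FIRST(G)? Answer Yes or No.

No

Nullable nonterminals: A, N, S, V.
No production of G has an RHS whose symbols are all nullable, so G is not nullable.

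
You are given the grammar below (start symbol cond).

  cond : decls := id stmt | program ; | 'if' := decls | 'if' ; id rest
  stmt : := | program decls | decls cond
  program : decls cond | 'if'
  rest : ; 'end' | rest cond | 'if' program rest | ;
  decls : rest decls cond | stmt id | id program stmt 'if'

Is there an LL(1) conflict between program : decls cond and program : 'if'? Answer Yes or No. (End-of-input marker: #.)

Yes

FIRST(decls cond) = { 'if', :=, ;, id } and FIRST('if') = { 'if' }.
Both contain 'if', so the two alternatives are not disjoint — LL(1) conflict.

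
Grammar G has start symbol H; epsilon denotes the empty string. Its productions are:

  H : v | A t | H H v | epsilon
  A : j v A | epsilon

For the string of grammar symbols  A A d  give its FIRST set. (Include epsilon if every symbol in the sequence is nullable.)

{ d, j }

Add FIRST(A)\{epsilon} = { j }; A is nullable, continue.
Add FIRST(A)\{epsilon} = { j }; A is nullable, continue.
d is a terminal; add {d} and stop.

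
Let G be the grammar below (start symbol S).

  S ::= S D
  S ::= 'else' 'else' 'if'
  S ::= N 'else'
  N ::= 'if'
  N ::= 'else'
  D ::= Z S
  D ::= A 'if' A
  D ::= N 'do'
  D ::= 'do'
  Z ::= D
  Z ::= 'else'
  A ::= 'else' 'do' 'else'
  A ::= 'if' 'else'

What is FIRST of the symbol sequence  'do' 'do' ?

'do' is a terminal; add {'do'} and stop.

{ 'do' }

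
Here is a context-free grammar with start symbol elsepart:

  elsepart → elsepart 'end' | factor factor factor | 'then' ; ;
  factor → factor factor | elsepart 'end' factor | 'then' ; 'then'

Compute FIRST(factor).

{ 'then' }

From factor → factor factor: add FIRST(factor) = { 'then' }.
From factor → elsepart 'end' factor: add FIRST(elsepart) = { 'then' }.
factor → 'then' ; 'then' contributes {'then'}.
Union: FIRST(factor) = { 'then' }.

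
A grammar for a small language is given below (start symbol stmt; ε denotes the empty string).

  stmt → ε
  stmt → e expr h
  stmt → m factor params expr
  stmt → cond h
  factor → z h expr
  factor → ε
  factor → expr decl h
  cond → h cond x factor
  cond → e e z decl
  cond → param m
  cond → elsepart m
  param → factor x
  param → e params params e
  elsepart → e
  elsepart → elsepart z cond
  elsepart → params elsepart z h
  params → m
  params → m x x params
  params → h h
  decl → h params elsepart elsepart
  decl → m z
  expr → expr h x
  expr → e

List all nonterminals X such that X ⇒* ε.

Directly nullable (have an ε-production): stmt, factor.
No other nonterminal has a production whose RHS symbols are all nullable.

{ factor, stmt }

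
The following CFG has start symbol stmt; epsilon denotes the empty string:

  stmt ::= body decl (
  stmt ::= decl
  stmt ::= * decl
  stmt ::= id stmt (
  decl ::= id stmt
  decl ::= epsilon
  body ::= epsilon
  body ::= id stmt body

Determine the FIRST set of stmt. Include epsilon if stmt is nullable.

From stmt ::= body decl (: body, decl nullable, take FIRST(body) ∪ FIRST(decl) ∪ {(} = { (, id }.
From stmt ::= decl: add FIRST(decl) = { id, epsilon } (including epsilon since decl is nullable).
stmt ::= * decl contributes {*}.
stmt ::= id stmt ( contributes {id}.
Union: FIRST(stmt) = { (, *, id, epsilon }.

{ (, *, id, epsilon }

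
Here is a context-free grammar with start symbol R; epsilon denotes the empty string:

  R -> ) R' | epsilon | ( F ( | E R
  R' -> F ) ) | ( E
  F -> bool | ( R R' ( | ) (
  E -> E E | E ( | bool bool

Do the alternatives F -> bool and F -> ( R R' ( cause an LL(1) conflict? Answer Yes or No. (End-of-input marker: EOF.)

No

FIRST(bool) = { bool } and FIRST(( R R' () = { ( }.
The FIRST sets are disjoint and neither alternative is nullable — no conflict.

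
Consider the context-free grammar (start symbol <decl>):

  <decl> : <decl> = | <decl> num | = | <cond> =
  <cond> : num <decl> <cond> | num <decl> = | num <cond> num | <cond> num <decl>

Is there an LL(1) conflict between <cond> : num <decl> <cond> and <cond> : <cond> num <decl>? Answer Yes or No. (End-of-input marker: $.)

Yes

FIRST(num <decl> <cond>) = { num } and FIRST(<cond> num <decl>) = { num }.
Both contain num, so the two alternatives are not disjoint — LL(1) conflict.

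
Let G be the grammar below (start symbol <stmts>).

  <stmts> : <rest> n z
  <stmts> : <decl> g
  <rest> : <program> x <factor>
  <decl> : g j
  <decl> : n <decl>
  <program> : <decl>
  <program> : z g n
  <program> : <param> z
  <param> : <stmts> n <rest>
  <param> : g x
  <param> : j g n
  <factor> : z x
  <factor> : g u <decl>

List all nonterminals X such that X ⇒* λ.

{ } (none)

No nonterminal has an empty production or an RHS whose symbols are all nullable.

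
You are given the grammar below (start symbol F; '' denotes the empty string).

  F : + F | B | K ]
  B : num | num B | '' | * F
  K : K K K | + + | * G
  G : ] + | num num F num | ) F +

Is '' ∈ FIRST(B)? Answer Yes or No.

B has an ''-production, so B ⇒ ''.

Yes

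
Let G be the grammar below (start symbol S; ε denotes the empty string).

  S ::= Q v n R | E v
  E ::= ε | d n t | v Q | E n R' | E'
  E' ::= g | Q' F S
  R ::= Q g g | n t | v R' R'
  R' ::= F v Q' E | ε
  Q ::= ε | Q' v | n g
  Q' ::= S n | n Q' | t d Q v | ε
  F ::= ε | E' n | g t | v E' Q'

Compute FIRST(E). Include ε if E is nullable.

E ::= ε contributes ε.
E ::= d n t contributes {d}.
E ::= v Q contributes {v}.
From E ::= E n R': E nullable, take FIRST(E) ∪ {n} = { d, g, n, t, v }.
From E ::= E': add FIRST(E') = { d, g, n, t, v }.
Union: FIRST(E) = { d, g, n, t, v, ε }.

{ d, g, n, t, v, ε }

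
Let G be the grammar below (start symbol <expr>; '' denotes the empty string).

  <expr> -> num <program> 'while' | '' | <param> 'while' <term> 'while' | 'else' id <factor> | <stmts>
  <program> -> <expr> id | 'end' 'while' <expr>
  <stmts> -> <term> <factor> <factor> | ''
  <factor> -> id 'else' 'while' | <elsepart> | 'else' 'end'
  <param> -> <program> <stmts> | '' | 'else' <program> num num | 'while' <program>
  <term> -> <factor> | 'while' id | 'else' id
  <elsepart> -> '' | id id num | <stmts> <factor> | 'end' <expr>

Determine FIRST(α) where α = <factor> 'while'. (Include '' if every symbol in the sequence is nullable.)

{ 'else', 'end', 'while', id }

Add FIRST(<factor>)\{''} = { 'else', 'end', 'while', id }; <factor> is nullable, continue.
'while' is a terminal; add {'while'} and stop.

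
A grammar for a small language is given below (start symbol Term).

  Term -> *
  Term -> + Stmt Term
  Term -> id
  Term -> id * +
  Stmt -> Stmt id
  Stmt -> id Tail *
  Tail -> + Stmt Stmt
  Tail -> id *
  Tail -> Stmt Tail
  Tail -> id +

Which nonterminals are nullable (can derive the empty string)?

{ } (none)

No nonterminal has an empty production or an RHS whose symbols are all nullable.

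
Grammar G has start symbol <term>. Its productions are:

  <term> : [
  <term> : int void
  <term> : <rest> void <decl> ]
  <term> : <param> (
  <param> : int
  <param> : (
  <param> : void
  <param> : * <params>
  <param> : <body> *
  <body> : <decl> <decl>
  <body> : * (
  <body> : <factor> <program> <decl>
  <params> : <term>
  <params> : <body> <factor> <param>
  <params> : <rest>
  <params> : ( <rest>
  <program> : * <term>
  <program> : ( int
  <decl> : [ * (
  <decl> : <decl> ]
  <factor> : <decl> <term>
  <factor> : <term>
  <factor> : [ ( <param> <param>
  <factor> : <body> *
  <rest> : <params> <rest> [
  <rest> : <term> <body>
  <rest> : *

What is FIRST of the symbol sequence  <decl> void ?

Add FIRST(<decl>) = { [ }; <decl> is not nullable, stop.

{ [ }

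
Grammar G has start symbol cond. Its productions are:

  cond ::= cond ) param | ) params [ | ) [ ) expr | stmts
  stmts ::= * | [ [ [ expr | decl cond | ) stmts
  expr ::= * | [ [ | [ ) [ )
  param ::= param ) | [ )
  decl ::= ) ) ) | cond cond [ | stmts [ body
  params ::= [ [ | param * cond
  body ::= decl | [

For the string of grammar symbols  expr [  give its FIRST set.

Add FIRST(expr) = { *, [ }; expr is not nullable, stop.

{ *, [ }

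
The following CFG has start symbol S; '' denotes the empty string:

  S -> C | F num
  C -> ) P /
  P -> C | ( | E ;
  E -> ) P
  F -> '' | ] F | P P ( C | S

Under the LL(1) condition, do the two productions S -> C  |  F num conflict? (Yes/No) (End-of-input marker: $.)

FIRST(C) = { ) } and FIRST(F num) = { (, ), ], num }.
Both contain ), so the two alternatives are not disjoint — LL(1) conflict.

Yes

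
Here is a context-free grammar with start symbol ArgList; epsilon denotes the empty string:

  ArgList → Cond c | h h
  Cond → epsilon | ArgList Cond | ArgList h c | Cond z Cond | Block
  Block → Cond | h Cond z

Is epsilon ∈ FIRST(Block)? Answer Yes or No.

Yes

Block → Cond and each of Cond is nullable, so Block ⇒* epsilon.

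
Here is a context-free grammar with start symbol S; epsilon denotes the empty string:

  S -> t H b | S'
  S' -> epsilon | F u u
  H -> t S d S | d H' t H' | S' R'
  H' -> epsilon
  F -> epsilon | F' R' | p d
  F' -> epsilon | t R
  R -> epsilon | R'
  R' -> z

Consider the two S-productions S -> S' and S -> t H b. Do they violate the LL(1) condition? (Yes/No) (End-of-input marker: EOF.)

FIRST(S') = { p, t, u, z, epsilon } and FIRST(t H b) = { t }.
Both contain t, so the two alternatives are not disjoint — LL(1) conflict.

Yes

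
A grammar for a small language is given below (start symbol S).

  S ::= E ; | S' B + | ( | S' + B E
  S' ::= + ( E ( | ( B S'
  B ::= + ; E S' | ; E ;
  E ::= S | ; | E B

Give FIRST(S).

From S ::= E ;: add FIRST(E) = { (, +, ; }.
From S ::= S' B +: add FIRST(S') = { (, + }.
S ::= ( contributes {(}.
From S ::= S' + B E: add FIRST(S') = { (, + }.
Union: FIRST(S) = { (, +, ; }.

{ (, +, ; }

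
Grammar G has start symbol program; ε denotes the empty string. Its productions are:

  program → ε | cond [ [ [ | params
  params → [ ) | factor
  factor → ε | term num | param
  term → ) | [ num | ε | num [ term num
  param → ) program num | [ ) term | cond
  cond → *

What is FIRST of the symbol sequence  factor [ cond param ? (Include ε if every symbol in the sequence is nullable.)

{ ), *, [, num }

Add FIRST(factor)\{ε} = { ), *, [, num }; factor is nullable, continue.
[ is a terminal; add {[} and stop.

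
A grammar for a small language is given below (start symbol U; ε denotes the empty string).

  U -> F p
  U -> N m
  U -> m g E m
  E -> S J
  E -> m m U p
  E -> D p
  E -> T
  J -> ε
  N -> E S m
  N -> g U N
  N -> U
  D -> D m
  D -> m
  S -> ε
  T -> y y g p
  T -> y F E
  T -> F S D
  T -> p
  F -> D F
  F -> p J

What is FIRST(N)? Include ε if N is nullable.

{ g, m, p, y }

From N -> E S m: E, S nullable, take FIRST(E) ∪ FIRST(S) ∪ {m} = { m, p, y }.
N -> g U N contributes {g}.
From N -> U: add FIRST(U) = { g, m, p, y }.
Union: FIRST(N) = { g, m, p, y }.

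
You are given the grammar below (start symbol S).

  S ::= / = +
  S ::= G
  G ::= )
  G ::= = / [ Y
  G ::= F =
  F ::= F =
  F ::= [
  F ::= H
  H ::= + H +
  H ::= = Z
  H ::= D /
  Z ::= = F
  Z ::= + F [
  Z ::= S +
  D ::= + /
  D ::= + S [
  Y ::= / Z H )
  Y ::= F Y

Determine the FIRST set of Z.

{ ), +, /, =, [ }

Z ::= = F contributes {=}.
Z ::= + F [ contributes {+}.
From Z ::= S +: add FIRST(S) = { ), +, /, =, [ }.
Union: FIRST(Z) = { ), +, /, =, [ }.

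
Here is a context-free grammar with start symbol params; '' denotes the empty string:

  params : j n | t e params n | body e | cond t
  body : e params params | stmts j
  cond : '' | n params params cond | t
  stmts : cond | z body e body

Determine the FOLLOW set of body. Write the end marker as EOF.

In params : body e: add FIRST(e) = { e }.
In stmts : z body e body: add FIRST(e body) = { e }.
In stmts : z body e body: body is at the end, add FOLLOW(stmts) = { j }.
Union: FOLLOW(body) = { e, j }.

{ e, j }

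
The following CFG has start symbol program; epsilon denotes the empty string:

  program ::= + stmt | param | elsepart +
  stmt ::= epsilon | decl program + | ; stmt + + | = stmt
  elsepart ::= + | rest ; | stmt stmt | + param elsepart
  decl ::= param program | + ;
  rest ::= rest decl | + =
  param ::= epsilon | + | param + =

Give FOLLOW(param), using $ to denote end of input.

In program ::= param: param is at the end, add FOLLOW(program) = { $, +, ;, = }.
In elsepart ::= + param elsepart: add FIRST(elsepart)\{epsilon} = { +, ;, = }.
  Since elsepart is nullable, also add FOLLOW(elsepart) = { + }.
In decl ::= param program: add FIRST(program)\{epsilon} = { +, ;, = }.
  Since program is nullable, also add FOLLOW(decl) = { +, ;, = }.
In param ::= param + =: add FIRST(+ =) = { + }.
Union: FOLLOW(param) = { $, +, ;, = }.

{ $, +, ;, = }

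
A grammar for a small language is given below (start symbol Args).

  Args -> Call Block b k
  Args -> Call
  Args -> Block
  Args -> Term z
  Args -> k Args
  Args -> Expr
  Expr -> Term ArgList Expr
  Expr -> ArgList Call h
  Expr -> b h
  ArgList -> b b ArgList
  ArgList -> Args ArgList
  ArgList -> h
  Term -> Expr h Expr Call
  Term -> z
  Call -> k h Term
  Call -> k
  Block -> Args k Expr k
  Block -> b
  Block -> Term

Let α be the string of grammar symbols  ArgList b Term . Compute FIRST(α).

{ b, h, k, z }

Add FIRST(ArgList) = { b, h, k, z }; ArgList is not nullable, stop.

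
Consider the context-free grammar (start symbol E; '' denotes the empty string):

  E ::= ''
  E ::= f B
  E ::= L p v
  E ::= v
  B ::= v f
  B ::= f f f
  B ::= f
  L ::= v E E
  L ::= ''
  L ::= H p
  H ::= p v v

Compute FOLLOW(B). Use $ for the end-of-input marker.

{ $, f, p, v }

In E ::= f B: B is at the end, add FOLLOW(E) = { $, f, p, v }.
Union: FOLLOW(B) = { $, f, p, v }.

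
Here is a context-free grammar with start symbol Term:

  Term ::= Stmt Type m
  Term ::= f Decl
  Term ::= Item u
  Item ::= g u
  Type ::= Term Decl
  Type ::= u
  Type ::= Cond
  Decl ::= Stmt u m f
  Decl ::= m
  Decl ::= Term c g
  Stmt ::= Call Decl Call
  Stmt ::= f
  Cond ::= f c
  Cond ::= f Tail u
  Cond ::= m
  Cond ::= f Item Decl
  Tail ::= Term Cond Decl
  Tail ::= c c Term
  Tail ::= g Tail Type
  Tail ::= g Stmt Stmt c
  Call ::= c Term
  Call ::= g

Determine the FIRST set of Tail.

From Tail ::= Term Cond Decl: add FIRST(Term) = { c, f, g }.
Tail ::= c c Term contributes {c}.
Tail ::= g Tail Type contributes {g}.
Tail ::= g Stmt Stmt c contributes {g}.
Union: FIRST(Tail) = { c, f, g }.

{ c, f, g }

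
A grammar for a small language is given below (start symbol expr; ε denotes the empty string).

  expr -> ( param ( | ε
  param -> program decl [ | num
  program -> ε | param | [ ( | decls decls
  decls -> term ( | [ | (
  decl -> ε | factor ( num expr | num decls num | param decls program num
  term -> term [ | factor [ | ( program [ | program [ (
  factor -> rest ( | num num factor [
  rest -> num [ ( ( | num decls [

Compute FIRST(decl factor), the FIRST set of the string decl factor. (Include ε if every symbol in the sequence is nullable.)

Add FIRST(decl)\{ε} = { (, [, num }; decl is nullable, continue.
Add FIRST(factor) = { num }; factor is not nullable, stop.

{ (, [, num }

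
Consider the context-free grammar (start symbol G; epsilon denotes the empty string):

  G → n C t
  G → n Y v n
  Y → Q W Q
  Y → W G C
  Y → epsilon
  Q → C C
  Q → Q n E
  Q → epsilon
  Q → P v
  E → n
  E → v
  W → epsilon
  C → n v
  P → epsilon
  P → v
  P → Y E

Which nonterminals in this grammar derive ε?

Directly nullable (have an epsilon-production): Y, Q, W, P.
No other nonterminal has a production whose RHS symbols are all nullable.

{ P, Q, W, Y }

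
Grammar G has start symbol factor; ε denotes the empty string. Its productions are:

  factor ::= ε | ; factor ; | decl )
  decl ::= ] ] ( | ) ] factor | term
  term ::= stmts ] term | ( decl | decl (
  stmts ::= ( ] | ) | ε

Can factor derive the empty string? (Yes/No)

factor has an ε-production, so factor ⇒ ε.

Yes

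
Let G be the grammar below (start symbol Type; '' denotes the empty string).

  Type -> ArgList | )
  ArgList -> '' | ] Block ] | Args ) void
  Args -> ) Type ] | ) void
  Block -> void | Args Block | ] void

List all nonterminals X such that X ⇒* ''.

Directly nullable (have an ''-production): ArgList.
Type -> ArgList with every symbol nullable, so Type is nullable.
No other nonterminal has a production whose RHS symbols are all nullable.

{ ArgList, Type }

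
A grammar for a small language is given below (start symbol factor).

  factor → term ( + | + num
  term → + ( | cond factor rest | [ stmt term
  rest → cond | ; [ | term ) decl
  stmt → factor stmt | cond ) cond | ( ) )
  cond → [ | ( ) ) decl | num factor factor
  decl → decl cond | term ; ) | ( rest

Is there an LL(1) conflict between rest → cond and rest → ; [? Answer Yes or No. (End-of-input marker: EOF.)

No

FIRST(cond) = { (, [, num } and FIRST(; [) = { ; }.
The FIRST sets are disjoint and neither alternative is nullable — no conflict.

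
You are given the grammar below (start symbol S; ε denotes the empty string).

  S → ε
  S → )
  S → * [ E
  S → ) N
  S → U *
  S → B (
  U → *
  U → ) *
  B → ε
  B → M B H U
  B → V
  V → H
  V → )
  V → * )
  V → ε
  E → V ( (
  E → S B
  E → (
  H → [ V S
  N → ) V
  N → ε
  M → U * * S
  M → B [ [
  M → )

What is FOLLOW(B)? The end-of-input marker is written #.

{ #, (, ), *, [ }

In S → B (: add FIRST(() = { ( }.
In B → M B H U: add FIRST(H U) = { [ }.
In E → S B: B is at the end, add FOLLOW(E) = { #, (, ), *, [ }.
In M → B [ [: add FIRST([ [) = { [ }.
Union: FOLLOW(B) = { #, (, ), *, [ }.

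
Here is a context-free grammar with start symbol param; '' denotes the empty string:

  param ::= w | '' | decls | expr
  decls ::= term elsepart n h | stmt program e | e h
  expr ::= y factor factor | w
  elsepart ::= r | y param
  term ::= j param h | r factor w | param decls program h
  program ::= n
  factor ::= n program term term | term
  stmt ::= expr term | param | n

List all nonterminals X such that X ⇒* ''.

Directly nullable (have an ''-production): param.
stmt ::= param with every symbol nullable, so stmt is nullable.
No other nonterminal has a production whose RHS symbols are all nullable.

{ param, stmt }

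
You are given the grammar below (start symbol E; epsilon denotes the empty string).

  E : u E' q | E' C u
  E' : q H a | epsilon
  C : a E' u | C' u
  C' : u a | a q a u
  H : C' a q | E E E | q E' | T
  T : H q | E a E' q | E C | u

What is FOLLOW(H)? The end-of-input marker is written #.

In E' : q H a: add FIRST(a) = { a }.
In T : H q: add FIRST(q) = { q }.
Union: FOLLOW(H) = { a, q }.

{ a, q }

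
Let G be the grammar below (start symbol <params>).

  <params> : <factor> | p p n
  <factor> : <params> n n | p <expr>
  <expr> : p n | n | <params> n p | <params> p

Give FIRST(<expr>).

{ n, p }

<expr> : p n contributes {p}.
<expr> : n contributes {n}.
From <expr> : <params> n p: add FIRST(<params>) = { p }.
From <expr> : <params> p: add FIRST(<params>) = { p }.
Union: FIRST(<expr>) = { n, p }.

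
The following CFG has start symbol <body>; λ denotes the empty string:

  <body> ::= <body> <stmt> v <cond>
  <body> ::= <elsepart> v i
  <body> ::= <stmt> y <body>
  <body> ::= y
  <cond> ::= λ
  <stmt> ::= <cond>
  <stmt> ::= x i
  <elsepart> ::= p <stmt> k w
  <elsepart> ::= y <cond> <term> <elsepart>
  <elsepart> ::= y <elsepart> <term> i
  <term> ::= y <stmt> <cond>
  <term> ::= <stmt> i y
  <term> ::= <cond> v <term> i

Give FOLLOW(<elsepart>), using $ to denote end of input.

{ i, v, x, y }

In <body> ::= <elsepart> v i: add FIRST(v i) = { v }.
In <elsepart> ::= y <cond> <term> <elsepart>: <elsepart> is at the end, add FOLLOW(<elsepart>) = { i, v, x, y }.
In <elsepart> ::= y <elsepart> <term> i: add FIRST(<term> i) = { i, v, x, y }.
Union: FOLLOW(<elsepart>) = { i, v, x, y }.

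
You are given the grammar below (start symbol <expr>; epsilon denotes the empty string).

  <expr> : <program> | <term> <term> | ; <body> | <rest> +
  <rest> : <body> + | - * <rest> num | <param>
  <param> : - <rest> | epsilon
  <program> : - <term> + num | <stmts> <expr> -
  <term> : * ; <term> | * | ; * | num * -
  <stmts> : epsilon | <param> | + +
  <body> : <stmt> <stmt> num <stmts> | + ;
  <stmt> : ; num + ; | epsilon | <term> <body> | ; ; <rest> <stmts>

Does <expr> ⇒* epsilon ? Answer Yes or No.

Nullable nonterminals: <param>, <rest>, <stmt>, <stmts>.
No production of <expr> has an RHS whose symbols are all nullable, so <expr> is not nullable.

No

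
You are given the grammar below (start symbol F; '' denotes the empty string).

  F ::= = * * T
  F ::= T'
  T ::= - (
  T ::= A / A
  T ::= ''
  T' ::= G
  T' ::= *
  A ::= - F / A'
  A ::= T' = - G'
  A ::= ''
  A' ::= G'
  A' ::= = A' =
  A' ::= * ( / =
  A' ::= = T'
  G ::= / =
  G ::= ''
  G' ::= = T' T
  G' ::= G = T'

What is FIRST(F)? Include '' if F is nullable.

F ::= = * * T contributes {=}.
From F ::= T': add FIRST(T') = { *, /, '' } (including '' since T' is nullable).
Union: FIRST(F) = { *, /, =, '' }.

{ *, /, =, '' }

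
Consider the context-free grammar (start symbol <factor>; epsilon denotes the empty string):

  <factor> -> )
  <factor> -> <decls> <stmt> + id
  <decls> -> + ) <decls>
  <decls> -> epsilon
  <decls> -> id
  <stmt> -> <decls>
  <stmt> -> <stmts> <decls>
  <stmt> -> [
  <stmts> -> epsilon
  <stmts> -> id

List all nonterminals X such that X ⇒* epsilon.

Directly nullable (have an epsilon-production): <decls>, <stmts>.
<stmt> -> <decls> with every symbol nullable, so <stmt> is nullable.
No other nonterminal has a production whose RHS symbols are all nullable.

{ <decls>, <stmt>, <stmts> }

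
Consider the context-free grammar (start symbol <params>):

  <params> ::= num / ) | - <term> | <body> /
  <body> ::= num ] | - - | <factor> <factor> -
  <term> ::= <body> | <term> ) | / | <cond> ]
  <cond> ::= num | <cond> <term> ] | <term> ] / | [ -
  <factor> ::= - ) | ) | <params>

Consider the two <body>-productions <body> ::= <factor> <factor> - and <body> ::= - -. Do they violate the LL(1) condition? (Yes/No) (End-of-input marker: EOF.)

Yes

FIRST(<factor> <factor> -) = { ), -, num } and FIRST(- -) = { - }.
Both contain -, so the two alternatives are not disjoint — LL(1) conflict.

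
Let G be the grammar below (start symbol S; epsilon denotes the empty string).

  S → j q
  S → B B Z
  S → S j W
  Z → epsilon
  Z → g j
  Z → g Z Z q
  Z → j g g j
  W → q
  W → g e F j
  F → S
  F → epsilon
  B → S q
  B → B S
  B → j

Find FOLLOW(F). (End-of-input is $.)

In W → g e F j: add FIRST(j) = { j }.
Union: FOLLOW(F) = { j }.

{ j }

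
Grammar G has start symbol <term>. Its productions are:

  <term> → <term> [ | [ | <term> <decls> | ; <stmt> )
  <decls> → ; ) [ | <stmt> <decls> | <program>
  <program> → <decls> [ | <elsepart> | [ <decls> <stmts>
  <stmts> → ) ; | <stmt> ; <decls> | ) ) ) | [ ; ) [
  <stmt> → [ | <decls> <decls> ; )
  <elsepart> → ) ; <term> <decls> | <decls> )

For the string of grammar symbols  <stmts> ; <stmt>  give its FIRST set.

Add FIRST(<stmts>) = { ), ;, [ }; <stmts> is not nullable, stop.

{ ), ;, [ }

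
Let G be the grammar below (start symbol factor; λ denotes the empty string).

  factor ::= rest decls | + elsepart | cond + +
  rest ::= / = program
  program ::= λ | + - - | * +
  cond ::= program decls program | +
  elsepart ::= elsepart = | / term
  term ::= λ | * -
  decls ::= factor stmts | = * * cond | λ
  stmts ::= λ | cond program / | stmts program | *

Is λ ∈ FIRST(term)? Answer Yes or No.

Yes

term has an λ-production, so term ⇒ λ.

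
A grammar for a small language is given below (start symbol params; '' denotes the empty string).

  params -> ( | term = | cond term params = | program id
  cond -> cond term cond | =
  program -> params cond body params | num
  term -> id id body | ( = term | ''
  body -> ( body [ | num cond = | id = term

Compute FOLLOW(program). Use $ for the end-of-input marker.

{ id }

In params -> program id: add FIRST(id) = { id }.
Union: FOLLOW(program) = { id }.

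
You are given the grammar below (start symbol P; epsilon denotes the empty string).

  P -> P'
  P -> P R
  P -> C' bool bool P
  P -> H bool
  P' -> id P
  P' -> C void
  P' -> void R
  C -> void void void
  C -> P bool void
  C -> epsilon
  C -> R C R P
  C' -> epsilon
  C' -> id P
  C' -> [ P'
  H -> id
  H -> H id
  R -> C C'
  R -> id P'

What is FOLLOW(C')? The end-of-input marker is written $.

{ $, [, bool, id, void }

In P -> C' bool bool P: add FIRST(bool bool P) = { bool }.
In R -> C C': C' is at the end, add FOLLOW(R) = { $, [, bool, id, void }.
Union: FOLLOW(C') = { $, [, bool, id, void }.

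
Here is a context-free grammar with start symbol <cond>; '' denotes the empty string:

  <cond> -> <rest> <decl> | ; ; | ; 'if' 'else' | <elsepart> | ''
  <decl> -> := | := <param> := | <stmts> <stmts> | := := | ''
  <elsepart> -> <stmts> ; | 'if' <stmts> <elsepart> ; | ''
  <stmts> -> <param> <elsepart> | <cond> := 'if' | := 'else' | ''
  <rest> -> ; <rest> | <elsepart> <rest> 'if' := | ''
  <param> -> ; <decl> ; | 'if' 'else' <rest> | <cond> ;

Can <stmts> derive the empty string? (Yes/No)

<stmts> has an ''-production, so <stmts> ⇒ ''.

Yes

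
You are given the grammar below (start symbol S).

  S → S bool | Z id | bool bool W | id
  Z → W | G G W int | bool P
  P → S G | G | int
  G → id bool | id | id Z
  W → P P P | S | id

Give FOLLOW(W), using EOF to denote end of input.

In S → bool bool W: W is at the end, add FOLLOW(S) = { EOF, bool, id, int }.
In Z → W: W is at the end, add FOLLOW(Z) = { EOF, bool, id, int }.
In Z → G G W int: add FIRST(int) = { int }.
Union: FOLLOW(W) = { EOF, bool, id, int }.

{ EOF, bool, id, int }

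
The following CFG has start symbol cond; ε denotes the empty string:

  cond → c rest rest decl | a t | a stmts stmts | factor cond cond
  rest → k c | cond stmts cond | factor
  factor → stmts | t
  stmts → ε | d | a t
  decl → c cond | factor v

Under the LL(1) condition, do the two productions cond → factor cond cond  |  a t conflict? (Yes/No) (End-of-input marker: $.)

FIRST(factor cond cond) = { a, c, d, t } and FIRST(a t) = { a }.
Both contain a, so the two alternatives are not disjoint — LL(1) conflict.

Yes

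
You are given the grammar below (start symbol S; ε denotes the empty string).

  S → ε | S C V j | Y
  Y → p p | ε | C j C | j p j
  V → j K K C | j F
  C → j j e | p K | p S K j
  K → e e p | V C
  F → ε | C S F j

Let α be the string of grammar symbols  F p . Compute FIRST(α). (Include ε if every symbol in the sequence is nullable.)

Add FIRST(F)\{ε} = { j, p }; F is nullable, continue.
p is a terminal; add {p} and stop.

{ j, p }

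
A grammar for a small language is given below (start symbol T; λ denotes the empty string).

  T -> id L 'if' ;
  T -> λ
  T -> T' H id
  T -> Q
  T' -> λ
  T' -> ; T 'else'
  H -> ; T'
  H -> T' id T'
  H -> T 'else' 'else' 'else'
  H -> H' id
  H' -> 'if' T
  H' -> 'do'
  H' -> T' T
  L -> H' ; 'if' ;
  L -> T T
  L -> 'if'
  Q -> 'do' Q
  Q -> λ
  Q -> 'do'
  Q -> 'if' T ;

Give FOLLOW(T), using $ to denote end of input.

T is the start symbol, so $ ∈ FOLLOW(T).
In T' -> ; T 'else': add FIRST('else') = { 'else' }.
In H -> T 'else' 'else' 'else': add FIRST('else' 'else' 'else') = { 'else' }.
In H' -> 'if' T: T is at the end, add FOLLOW(H') = { ;, id }.
In H' -> T' T: T is at the end, add FOLLOW(H') = { ;, id }.
In L -> T T: add FIRST(T)\{λ} = { 'do', 'else', 'if', ;, id }.
  Since T is nullable, also add FOLLOW(L) = { 'if' }.
In L -> T T: T is at the end, add FOLLOW(L) = { 'if' }.
In Q -> 'if' T ;: add FIRST(;) = { ; }.
Union: FOLLOW(T) = { $, 'do', 'else', 'if', ;, id }.

{ $, 'do', 'else', 'if', ;, id }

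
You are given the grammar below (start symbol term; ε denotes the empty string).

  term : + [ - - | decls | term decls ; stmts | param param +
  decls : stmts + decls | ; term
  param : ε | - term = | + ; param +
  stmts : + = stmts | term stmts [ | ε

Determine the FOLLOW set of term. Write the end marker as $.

term is the start symbol, so $ ∈ FOLLOW(term).
In term : term decls ; stmts: add FIRST(decls ; stmts) = { +, -, ; }.
In decls : ; term: term is at the end, add FOLLOW(decls) = { $, +, -, ;, =, [ }.
In param : - term =: add FIRST(=) = { = }.
In stmts : term stmts [: add FIRST(stmts [) = { +, -, ;, [ }.
Union: FOLLOW(term) = { $, +, -, ;, =, [ }.

{ $, +, -, ;, =, [ }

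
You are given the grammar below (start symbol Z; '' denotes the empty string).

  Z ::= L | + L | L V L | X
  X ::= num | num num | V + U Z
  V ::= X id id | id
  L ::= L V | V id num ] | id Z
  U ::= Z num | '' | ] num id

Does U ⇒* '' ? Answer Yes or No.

U has an ''-production, so U ⇒ ''.

Yes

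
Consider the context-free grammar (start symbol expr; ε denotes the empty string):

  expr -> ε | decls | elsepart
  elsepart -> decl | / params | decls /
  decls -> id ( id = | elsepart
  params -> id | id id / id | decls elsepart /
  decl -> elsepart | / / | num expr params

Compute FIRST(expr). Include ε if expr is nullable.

{ /, id, num, ε }

expr -> ε contributes ε.
From expr -> decls: add FIRST(decls) = { /, id, num }.
From expr -> elsepart: add FIRST(elsepart) = { /, id, num }.
Union: FIRST(expr) = { /, id, num, ε }.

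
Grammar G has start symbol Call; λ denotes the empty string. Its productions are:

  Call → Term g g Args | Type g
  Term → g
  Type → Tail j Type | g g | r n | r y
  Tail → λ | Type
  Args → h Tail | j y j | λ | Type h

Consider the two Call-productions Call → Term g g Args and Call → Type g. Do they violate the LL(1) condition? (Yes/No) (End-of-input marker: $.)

FIRST(Term g g Args) = { g } and FIRST(Type g) = { g, j, r }.
Both contain g, so the two alternatives are not disjoint — LL(1) conflict.

Yes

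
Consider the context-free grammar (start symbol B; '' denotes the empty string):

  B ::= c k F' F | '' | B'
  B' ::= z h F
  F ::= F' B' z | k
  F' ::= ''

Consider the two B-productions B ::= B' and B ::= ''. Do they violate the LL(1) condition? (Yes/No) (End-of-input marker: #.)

FIRST(B') = { z } and FIRST('') = { '' }.
The second is nullable but FOLLOW(B) = { # } is disjoint from FIRST of the first.

No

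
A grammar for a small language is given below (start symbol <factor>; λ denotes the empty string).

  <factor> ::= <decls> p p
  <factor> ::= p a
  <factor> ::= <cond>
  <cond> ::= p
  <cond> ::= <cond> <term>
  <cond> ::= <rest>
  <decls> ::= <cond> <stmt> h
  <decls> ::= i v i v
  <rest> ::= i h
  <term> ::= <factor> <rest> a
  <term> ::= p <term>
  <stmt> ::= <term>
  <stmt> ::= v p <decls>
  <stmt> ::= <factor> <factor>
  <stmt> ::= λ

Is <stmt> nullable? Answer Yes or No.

Yes

<stmt> has an λ-production, so <stmt> ⇒ λ.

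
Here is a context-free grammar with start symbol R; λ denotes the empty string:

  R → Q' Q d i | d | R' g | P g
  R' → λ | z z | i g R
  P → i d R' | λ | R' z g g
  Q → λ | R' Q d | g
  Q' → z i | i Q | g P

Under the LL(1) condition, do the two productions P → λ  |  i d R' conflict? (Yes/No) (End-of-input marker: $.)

Yes

FIRST(λ) = { λ } and FIRST(i d R') = { i }.
The first alternative is nullable and FOLLOW(P) = { d, g, i, z } shares i with FIRST of the second — conflict.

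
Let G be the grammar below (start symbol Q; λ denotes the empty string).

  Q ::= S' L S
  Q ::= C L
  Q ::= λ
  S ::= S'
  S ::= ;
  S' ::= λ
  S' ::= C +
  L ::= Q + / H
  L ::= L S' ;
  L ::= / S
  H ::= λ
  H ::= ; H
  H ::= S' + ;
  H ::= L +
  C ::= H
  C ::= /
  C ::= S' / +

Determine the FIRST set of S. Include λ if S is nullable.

From S ::= S': add FIRST(S') = { +, /, ;, λ } (including λ since S' is nullable).
S ::= ; contributes {;}.
Union: FIRST(S) = { +, /, ;, λ }.

{ +, /, ;, λ }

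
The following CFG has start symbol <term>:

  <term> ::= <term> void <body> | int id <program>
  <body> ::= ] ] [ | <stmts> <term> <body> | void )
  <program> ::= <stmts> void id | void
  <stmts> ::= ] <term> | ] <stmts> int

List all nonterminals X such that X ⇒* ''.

No nonterminal has an empty production or an RHS whose symbols are all nullable.

{ } (none)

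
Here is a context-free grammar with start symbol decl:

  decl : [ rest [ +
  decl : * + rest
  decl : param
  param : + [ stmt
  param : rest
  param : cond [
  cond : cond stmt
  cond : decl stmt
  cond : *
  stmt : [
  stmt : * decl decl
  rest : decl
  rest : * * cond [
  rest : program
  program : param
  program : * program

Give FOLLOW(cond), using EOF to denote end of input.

{ *, [ }

In param : cond [: add FIRST([) = { [ }.
In cond : cond stmt: add FIRST(stmt) = { *, [ }.
In rest : * * cond [: add FIRST([) = { [ }.
Union: FOLLOW(cond) = { *, [ }.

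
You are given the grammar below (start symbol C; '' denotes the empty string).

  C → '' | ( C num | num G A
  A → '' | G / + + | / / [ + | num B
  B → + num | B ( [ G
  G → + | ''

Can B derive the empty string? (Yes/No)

No

Nullable nonterminals: A, C, G.
No production of B has an RHS whose symbols are all nullable, so B is not nullable.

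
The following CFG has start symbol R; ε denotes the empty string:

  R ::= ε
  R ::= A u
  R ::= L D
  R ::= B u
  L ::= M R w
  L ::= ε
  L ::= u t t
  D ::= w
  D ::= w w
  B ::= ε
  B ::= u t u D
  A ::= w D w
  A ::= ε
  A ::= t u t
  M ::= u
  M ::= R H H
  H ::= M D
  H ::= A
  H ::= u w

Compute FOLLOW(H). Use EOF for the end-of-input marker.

{ t, u, w }

In M ::= R H H: add FIRST(H)\{ε} = { t, u, w }.
  Since H is nullable, also add FOLLOW(M) = { t, u, w }.
In M ::= R H H: H is at the end, add FOLLOW(M) = { t, u, w }.
Union: FOLLOW(H) = { t, u, w }.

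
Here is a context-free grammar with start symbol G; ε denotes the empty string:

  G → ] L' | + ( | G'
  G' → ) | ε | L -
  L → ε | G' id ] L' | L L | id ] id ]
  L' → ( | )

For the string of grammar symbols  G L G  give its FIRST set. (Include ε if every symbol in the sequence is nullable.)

Add FIRST(G)\{ε} = { ), +, -, ], id }; G is nullable, continue.
Add FIRST(L)\{ε} = { ), -, id }; L is nullable, continue.
Add FIRST(G)\{ε} = { ), +, -, ], id }; G is nullable, continue.
Every symbol is nullable, so include ε.

{ ), +, -, ], id, ε }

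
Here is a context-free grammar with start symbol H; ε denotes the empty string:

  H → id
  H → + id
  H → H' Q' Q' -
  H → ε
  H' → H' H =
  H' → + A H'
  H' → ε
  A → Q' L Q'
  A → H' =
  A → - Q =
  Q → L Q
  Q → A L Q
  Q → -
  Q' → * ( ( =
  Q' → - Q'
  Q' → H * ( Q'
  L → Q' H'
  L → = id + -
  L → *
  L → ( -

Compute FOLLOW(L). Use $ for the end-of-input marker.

In A → Q' L Q': add FIRST(Q') = { *, +, -, =, id }.
In Q → L Q: add FIRST(Q) = { (, *, +, -, =, id }.
In Q → A L Q: add FIRST(Q) = { (, *, +, -, =, id }.
Union: FOLLOW(L) = { (, *, +, -, =, id }.

{ (, *, +, -, =, id }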